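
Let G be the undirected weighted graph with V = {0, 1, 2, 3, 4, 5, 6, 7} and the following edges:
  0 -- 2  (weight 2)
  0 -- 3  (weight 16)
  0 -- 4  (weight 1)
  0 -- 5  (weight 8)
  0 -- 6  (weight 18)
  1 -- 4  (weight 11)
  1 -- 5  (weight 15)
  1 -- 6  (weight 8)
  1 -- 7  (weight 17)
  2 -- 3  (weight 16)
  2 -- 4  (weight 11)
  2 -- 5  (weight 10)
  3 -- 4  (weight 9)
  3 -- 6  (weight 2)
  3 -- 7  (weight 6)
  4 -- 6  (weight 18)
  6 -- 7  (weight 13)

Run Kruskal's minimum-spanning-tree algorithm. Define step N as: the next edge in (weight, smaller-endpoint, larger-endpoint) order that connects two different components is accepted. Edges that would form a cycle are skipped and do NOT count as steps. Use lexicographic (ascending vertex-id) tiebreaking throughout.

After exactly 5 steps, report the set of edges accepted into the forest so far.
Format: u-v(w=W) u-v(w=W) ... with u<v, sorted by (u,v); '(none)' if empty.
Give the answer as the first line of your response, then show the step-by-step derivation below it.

0-2(w=2) 0-4(w=1) 0-5(w=8) 3-6(w=2) 3-7(w=6)

step 1: add edge 0-4 (w=1); MST = {0-4(w=1)}
step 2: add edge 0-2 (w=2); MST = {0-2(w=2) 0-4(w=1)}
step 3: add edge 3-6 (w=2); MST = {0-2(w=2) 0-4(w=1) 3-6(w=2)}
step 4: add edge 3-7 (w=6); MST = {0-2(w=2) 0-4(w=1) 3-6(w=2) 3-7(w=6)}
step 5: add edge 0-5 (w=8); MST = {0-2(w=2) 0-4(w=1) 0-5(w=8) 3-6(w=2) 3-7(w=6)}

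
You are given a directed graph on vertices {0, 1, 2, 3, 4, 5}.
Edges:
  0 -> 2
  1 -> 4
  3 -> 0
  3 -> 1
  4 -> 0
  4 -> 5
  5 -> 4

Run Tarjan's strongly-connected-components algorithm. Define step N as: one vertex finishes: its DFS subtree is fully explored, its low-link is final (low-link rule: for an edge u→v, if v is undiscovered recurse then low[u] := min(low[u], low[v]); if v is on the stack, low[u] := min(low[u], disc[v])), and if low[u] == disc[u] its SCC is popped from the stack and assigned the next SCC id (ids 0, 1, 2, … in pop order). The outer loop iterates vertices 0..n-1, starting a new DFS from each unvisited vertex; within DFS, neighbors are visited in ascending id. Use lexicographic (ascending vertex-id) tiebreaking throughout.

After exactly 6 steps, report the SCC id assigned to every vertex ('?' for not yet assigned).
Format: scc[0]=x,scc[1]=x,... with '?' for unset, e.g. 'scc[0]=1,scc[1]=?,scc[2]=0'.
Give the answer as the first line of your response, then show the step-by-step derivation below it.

scc[0]=1,scc[1]=3,scc[2]=0,scc[3]=4,scc[4]=2,scc[5]=2

step 1: low=(low[0]=0,low[1]=?,low[2]=1,low[3]=?,low[4]=?,low[5]=?); scc=(scc[0]=?,scc[1]=?,scc[2]=0,scc[3]=?,scc[4]=?,scc[5]=?)
step 2: low=(low[0]=0,low[1]=?,low[2]=1,low[3]=?,low[4]=?,low[5]=?); scc=(scc[0]=1,scc[1]=?,scc[2]=0,scc[3]=?,scc[4]=?,scc[5]=?)
step 3: low=(low[0]=0,low[1]=2,low[2]=1,low[3]=?,low[4]=3,low[5]=3); scc=(scc[0]=1,scc[1]=?,scc[2]=0,scc[3]=?,scc[4]=?,scc[5]=?)
step 4: low=(low[0]=0,low[1]=2,low[2]=1,low[3]=?,low[4]=3,low[5]=3); scc=(scc[0]=1,scc[1]=?,scc[2]=0,scc[3]=?,scc[4]=2,scc[5]=2)
step 5: low=(low[0]=0,low[1]=2,low[2]=1,low[3]=?,low[4]=3,low[5]=3); scc=(scc[0]=1,scc[1]=3,scc[2]=0,scc[3]=?,scc[4]=2,scc[5]=2)
step 6: low=(low[0]=0,low[1]=2,low[2]=1,low[3]=5,low[4]=3,low[5]=3); scc=(scc[0]=1,scc[1]=3,scc[2]=0,scc[3]=4,scc[4]=2,scc[5]=2)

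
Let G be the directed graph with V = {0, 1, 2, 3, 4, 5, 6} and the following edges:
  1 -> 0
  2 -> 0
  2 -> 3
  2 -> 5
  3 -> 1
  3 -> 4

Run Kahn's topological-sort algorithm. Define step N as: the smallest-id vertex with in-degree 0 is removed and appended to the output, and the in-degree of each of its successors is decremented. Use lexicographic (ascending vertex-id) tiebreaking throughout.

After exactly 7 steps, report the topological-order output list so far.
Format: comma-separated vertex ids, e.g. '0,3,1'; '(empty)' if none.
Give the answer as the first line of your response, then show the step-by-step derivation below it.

2,3,1,0,4,5,6

step 1: output 2; order=[2]; indeg=(1,1,0,0,1,0,0)
step 2: output 3; order=[2,3]; indeg=(1,0,0,0,0,0,0)
step 3: output 1; order=[2,3,1]; indeg=(0,0,0,0,0,0,0)
step 4: output 0; order=[2,3,1,0]; indeg=(0,0,0,0,0,0,0)
step 5: output 4; order=[2,3,1,0,4]; indeg=(0,0,0,0,0,0,0)
step 6: output 5; order=[2,3,1,0,4,5]; indeg=(0,0,0,0,0,0,0)
step 7: output 6; order=[2,3,1,0,4,5,6]; indeg=(0,0,0,0,0,0,0)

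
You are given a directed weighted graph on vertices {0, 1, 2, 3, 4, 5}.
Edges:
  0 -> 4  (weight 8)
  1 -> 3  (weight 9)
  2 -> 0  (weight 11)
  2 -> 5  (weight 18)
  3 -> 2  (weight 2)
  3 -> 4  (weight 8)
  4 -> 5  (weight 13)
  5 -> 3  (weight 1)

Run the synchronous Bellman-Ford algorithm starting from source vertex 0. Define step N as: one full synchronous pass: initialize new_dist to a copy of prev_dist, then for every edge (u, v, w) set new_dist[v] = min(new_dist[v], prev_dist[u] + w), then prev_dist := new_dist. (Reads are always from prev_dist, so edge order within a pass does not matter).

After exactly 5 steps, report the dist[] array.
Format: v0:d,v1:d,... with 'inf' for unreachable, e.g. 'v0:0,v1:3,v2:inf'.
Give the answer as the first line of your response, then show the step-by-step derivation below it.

v0:0,v1:inf,v2:24,v3:22,v4:8,v5:21

step 1: dist = v0:0,v1:inf,v2:inf,v3:inf,v4:8,v5:inf
step 2: dist = v0:0,v1:inf,v2:inf,v3:inf,v4:8,v5:21
step 3: dist = v0:0,v1:inf,v2:inf,v3:22,v4:8,v5:21
step 4: dist = v0:0,v1:inf,v2:24,v3:22,v4:8,v5:21
step 5: dist = v0:0,v1:inf,v2:24,v3:22,v4:8,v5:21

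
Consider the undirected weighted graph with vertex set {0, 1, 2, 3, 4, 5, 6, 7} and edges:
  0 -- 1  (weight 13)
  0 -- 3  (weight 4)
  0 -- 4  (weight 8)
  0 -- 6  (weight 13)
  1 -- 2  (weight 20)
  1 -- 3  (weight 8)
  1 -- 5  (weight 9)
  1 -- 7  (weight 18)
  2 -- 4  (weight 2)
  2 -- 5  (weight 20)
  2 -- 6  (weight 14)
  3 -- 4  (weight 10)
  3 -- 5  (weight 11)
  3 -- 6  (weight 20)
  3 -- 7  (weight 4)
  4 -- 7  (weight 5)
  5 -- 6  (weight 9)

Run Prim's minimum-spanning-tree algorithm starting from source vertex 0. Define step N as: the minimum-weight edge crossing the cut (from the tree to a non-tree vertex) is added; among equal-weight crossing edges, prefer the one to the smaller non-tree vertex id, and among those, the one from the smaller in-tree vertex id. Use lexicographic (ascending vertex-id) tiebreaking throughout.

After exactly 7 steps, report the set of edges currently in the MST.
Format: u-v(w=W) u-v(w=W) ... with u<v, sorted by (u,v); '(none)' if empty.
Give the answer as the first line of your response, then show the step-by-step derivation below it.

0-3(w=4) 1-3(w=8) 1-5(w=9) 2-4(w=2) 3-7(w=4) 4-7(w=5) 5-6(w=9)

step 1: add edge 0-3 (w=4); MST = {0-3(w=4)}
step 2: add edge 3-7 (w=4); MST = {0-3(w=4) 3-7(w=4)}
step 3: add edge 4-7 (w=5); MST = {0-3(w=4) 3-7(w=4) 4-7(w=5)}
step 4: add edge 2-4 (w=2); MST = {0-3(w=4) 2-4(w=2) 3-7(w=4) 4-7(w=5)}
step 5: add edge 1-3 (w=8); MST = {0-3(w=4) 1-3(w=8) 2-4(w=2) 3-7(w=4) 4-7(w=5)}
step 6: add edge 1-5 (w=9); MST = {0-3(w=4) 1-3(w=8) 1-5(w=9) 2-4(w=2) 3-7(w=4) 4-7(w=5)}
step 7: add edge 5-6 (w=9); MST = {0-3(w=4) 1-3(w=8) 1-5(w=9) 2-4(w=2) 3-7(w=4) 4-7(w=5) 5-6(w=9)}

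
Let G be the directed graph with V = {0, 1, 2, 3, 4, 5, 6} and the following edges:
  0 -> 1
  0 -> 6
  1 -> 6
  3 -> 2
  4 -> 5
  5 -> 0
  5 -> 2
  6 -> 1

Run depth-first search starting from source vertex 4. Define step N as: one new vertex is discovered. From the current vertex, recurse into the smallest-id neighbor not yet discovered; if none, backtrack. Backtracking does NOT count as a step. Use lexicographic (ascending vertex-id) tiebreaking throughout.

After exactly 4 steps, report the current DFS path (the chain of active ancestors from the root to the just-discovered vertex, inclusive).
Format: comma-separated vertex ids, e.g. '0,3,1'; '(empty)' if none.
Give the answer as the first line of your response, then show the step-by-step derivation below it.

4,5,0,1

step 1: discover 4; path=4; order=4
step 2: discover 5; path=4>5; order=4,5
step 3: discover 0; path=4>5>0; order=4,5,0
step 4: discover 1; path=4>5>0>1; order=4,5,0,1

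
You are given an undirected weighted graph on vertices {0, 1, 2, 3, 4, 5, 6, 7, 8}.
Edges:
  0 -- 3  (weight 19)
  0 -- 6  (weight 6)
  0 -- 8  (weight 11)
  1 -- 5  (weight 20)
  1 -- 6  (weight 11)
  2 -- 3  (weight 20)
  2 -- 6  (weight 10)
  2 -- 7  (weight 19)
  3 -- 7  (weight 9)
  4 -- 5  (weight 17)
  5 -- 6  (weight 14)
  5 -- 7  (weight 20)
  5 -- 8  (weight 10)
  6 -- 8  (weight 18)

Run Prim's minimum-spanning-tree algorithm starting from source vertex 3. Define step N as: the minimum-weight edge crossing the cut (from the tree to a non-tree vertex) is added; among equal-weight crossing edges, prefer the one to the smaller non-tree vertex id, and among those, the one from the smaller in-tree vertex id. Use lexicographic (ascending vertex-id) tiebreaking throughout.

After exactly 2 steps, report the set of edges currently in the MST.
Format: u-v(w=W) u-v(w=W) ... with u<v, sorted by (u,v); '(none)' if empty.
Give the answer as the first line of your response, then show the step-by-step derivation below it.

0-3(w=19) 3-7(w=9)

step 1: add edge 3-7 (w=9); MST = {3-7(w=9)}
step 2: add edge 0-3 (w=19); MST = {0-3(w=19) 3-7(w=9)}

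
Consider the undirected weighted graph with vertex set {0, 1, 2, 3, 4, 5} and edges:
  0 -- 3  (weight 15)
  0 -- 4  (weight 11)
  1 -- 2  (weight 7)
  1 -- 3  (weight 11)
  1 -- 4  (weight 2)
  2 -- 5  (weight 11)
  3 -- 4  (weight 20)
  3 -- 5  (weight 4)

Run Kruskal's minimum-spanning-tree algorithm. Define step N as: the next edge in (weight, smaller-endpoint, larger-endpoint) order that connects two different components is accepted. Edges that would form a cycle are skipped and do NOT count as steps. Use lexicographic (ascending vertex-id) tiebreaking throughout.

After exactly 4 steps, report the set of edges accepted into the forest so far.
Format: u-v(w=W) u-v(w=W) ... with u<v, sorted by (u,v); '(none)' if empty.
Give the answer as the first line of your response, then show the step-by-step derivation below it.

0-4(w=11) 1-2(w=7) 1-4(w=2) 3-5(w=4)

step 1: add edge 1-4 (w=2); MST = {1-4(w=2)}
step 2: add edge 3-5 (w=4); MST = {1-4(w=2) 3-5(w=4)}
step 3: add edge 1-2 (w=7); MST = {1-2(w=7) 1-4(w=2) 3-5(w=4)}
step 4: add edge 0-4 (w=11); MST = {0-4(w=11) 1-2(w=7) 1-4(w=2) 3-5(w=4)}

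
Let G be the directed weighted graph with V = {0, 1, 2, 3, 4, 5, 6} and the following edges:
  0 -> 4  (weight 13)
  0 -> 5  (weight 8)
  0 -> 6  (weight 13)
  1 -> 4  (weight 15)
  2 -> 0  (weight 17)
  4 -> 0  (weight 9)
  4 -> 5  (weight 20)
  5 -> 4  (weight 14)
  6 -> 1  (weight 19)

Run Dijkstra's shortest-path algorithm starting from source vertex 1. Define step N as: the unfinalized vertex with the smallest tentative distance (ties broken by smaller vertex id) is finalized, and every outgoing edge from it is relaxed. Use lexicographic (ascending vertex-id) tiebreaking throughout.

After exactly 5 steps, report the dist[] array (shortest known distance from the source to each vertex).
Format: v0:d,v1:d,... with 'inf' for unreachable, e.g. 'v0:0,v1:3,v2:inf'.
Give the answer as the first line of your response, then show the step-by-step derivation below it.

v0:24,v1:0,v2:inf,v3:inf,v4:15,v5:32,v6:37

step 1: dist = v0:inf,v1:0,v2:inf,v3:inf,v4:15,v5:inf,v6:inf
step 2: dist = v0:24,v1:0,v2:inf,v3:inf,v4:15,v5:35,v6:inf
step 3: dist = v0:24,v1:0,v2:inf,v3:inf,v4:15,v5:32,v6:37
step 4: dist = v0:24,v1:0,v2:inf,v3:inf,v4:15,v5:32,v6:37
step 5: dist = v0:24,v1:0,v2:inf,v3:inf,v4:15,v5:32,v6:37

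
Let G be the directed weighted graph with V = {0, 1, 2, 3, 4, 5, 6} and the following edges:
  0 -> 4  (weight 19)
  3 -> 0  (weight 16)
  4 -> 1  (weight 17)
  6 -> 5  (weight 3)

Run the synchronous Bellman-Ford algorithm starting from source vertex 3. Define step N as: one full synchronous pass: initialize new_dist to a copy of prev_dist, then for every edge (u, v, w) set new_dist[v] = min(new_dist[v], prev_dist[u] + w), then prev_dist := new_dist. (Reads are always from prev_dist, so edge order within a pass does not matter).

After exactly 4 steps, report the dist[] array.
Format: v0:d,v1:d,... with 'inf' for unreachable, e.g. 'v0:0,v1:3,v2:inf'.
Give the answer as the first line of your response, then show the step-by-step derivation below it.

v0:16,v1:52,v2:inf,v3:0,v4:35,v5:inf,v6:inf

step 1: dist = v0:16,v1:inf,v2:inf,v3:0,v4:inf,v5:inf,v6:inf
step 2: dist = v0:16,v1:inf,v2:inf,v3:0,v4:35,v5:inf,v6:inf
step 3: dist = v0:16,v1:52,v2:inf,v3:0,v4:35,v5:inf,v6:inf
step 4: dist = v0:16,v1:52,v2:inf,v3:0,v4:35,v5:inf,v6:inf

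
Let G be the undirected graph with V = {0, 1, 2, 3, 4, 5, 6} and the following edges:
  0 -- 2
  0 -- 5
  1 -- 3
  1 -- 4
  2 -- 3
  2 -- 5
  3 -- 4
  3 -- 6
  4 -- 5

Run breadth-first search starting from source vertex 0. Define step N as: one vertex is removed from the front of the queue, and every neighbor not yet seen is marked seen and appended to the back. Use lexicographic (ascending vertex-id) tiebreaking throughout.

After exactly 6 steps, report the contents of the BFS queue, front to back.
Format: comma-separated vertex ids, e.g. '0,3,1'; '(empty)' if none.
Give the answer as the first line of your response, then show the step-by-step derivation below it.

6

step 1: dequeue 0; queue=[2,5]; order=0
step 2: dequeue 2; queue=[5,3]; order=0,2
step 3: dequeue 5; queue=[3,4]; order=0,2,5
step 4: dequeue 3; queue=[4,1,6]; order=0,2,5,3
step 5: dequeue 4; queue=[1,6]; order=0,2,5,3,4
step 6: dequeue 1; queue=[6]; order=0,2,5,3,4,1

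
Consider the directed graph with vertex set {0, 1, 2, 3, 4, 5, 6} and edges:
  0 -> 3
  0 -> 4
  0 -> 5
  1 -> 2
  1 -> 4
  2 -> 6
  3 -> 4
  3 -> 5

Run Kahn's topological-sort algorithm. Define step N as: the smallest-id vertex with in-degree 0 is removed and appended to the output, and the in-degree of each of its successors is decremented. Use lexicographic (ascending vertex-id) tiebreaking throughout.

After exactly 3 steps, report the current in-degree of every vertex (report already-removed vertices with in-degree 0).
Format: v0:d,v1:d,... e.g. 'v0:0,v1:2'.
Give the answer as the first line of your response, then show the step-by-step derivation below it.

v0:0,v1:0,v2:0,v3:0,v4:1,v5:1,v6:0

step 1: output 0; order=[0]; indeg=(0,0,1,0,2,1,1)
step 2: output 1; order=[0,1]; indeg=(0,0,0,0,1,1,1)
step 3: output 2; order=[0,1,2]; indeg=(0,0,0,0,1,1,0)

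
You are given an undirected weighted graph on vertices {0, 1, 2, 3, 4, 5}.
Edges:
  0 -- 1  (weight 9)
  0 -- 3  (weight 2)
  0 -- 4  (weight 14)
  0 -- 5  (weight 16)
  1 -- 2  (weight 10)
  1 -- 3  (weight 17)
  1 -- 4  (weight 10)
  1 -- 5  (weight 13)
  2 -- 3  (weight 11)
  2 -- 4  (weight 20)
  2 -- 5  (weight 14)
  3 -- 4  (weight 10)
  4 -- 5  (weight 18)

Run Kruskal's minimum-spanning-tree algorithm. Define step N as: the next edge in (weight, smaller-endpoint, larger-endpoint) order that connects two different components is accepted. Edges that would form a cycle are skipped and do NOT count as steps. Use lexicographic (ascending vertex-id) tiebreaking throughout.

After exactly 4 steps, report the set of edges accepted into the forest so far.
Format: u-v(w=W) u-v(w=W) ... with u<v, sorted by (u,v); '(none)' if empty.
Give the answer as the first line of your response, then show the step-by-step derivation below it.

0-1(w=9) 0-3(w=2) 1-2(w=10) 1-4(w=10)

step 1: add edge 0-3 (w=2); MST = {0-3(w=2)}
step 2: add edge 0-1 (w=9); MST = {0-1(w=9) 0-3(w=2)}
step 3: add edge 1-2 (w=10); MST = {0-1(w=9) 0-3(w=2) 1-2(w=10)}
step 4: add edge 1-4 (w=10); MST = {0-1(w=9) 0-3(w=2) 1-2(w=10) 1-4(w=10)}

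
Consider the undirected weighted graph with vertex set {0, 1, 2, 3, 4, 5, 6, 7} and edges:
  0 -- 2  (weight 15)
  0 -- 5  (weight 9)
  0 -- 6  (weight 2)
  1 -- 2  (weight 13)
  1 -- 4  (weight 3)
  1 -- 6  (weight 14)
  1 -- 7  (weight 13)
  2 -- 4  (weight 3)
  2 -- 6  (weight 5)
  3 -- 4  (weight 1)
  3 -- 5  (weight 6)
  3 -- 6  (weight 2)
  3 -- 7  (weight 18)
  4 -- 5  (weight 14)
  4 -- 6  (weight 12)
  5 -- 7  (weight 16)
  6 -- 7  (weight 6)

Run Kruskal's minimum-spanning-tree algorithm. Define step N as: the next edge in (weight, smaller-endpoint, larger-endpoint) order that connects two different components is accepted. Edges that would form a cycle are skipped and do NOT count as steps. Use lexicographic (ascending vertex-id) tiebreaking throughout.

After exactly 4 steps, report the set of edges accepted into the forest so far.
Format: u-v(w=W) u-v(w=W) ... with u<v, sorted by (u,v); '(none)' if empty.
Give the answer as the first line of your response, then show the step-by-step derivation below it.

0-6(w=2) 1-4(w=3) 3-4(w=1) 3-6(w=2)

step 1: add edge 3-4 (w=1); MST = {3-4(w=1)}
step 2: add edge 0-6 (w=2); MST = {0-6(w=2) 3-4(w=1)}
step 3: add edge 3-6 (w=2); MST = {0-6(w=2) 3-4(w=1) 3-6(w=2)}
step 4: add edge 1-4 (w=3); MST = {0-6(w=2) 1-4(w=3) 3-4(w=1) 3-6(w=2)}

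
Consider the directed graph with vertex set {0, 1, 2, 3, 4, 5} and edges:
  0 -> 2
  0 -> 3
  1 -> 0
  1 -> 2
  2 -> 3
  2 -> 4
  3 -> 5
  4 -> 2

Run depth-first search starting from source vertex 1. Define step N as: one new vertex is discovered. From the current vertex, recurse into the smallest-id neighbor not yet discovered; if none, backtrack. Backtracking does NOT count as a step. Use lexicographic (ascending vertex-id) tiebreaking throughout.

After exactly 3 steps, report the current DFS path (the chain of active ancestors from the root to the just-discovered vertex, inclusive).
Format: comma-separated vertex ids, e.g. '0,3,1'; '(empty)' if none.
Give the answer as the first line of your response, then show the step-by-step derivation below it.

1,0,2

step 1: discover 1; path=1; order=1
step 2: discover 0; path=1>0; order=1,0
step 3: discover 2; path=1>0>2; order=1,0,2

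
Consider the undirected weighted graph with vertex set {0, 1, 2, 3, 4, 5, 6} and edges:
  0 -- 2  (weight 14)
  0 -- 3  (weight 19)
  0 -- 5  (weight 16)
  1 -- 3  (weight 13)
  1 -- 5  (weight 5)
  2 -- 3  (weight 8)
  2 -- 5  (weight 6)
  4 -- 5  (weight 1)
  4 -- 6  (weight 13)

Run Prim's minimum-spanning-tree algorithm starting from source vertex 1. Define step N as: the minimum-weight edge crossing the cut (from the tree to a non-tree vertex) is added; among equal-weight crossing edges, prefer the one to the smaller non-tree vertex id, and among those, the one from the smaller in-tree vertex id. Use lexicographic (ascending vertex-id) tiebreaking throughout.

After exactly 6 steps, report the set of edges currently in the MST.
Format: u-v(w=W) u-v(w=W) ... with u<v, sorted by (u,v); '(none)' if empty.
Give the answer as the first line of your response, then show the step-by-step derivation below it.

0-2(w=14) 1-5(w=5) 2-3(w=8) 2-5(w=6) 4-5(w=1) 4-6(w=13)

step 1: add edge 1-5 (w=5); MST = {1-5(w=5)}
step 2: add edge 4-5 (w=1); MST = {1-5(w=5) 4-5(w=1)}
step 3: add edge 2-5 (w=6); MST = {1-5(w=5) 2-5(w=6) 4-5(w=1)}
step 4: add edge 2-3 (w=8); MST = {1-5(w=5) 2-3(w=8) 2-5(w=6) 4-5(w=1)}
step 5: add edge 4-6 (w=13); MST = {1-5(w=5) 2-3(w=8) 2-5(w=6) 4-5(w=1) 4-6(w=13)}
step 6: add edge 0-2 (w=14); MST = {0-2(w=14) 1-5(w=5) 2-3(w=8) 2-5(w=6) 4-5(w=1) 4-6(w=13)}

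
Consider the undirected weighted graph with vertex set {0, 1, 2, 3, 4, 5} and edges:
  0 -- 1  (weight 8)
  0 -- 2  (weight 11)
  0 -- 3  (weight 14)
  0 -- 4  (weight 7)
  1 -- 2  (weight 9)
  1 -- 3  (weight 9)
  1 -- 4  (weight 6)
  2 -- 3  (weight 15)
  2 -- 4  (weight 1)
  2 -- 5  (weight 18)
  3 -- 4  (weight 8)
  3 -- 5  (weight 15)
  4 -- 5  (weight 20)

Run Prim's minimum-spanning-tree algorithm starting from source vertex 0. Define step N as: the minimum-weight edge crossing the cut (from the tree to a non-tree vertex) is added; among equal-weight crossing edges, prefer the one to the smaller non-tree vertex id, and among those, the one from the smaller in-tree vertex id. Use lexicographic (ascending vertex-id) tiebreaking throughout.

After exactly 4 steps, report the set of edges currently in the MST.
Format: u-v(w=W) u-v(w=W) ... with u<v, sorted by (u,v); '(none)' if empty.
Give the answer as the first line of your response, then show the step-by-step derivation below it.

0-4(w=7) 1-4(w=6) 2-4(w=1) 3-4(w=8)

step 1: add edge 0-4 (w=7); MST = {0-4(w=7)}
step 2: add edge 2-4 (w=1); MST = {0-4(w=7) 2-4(w=1)}
step 3: add edge 1-4 (w=6); MST = {0-4(w=7) 1-4(w=6) 2-4(w=1)}
step 4: add edge 3-4 (w=8); MST = {0-4(w=7) 1-4(w=6) 2-4(w=1) 3-4(w=8)}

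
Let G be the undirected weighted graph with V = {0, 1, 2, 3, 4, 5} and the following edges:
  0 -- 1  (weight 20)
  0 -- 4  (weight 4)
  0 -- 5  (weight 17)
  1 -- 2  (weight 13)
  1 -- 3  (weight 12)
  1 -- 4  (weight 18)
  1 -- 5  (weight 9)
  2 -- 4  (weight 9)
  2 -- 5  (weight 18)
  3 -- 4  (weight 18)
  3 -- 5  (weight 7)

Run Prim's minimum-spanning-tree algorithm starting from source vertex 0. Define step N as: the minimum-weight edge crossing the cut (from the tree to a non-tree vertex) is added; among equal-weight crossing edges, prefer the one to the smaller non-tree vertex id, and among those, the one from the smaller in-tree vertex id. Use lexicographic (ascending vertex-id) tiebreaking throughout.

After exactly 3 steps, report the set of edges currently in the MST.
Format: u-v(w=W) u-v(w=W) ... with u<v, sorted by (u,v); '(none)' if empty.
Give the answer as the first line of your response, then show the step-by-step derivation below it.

0-4(w=4) 1-2(w=13) 2-4(w=9)

step 1: add edge 0-4 (w=4); MST = {0-4(w=4)}
step 2: add edge 2-4 (w=9); MST = {0-4(w=4) 2-4(w=9)}
step 3: add edge 1-2 (w=13); MST = {0-4(w=4) 1-2(w=13) 2-4(w=9)}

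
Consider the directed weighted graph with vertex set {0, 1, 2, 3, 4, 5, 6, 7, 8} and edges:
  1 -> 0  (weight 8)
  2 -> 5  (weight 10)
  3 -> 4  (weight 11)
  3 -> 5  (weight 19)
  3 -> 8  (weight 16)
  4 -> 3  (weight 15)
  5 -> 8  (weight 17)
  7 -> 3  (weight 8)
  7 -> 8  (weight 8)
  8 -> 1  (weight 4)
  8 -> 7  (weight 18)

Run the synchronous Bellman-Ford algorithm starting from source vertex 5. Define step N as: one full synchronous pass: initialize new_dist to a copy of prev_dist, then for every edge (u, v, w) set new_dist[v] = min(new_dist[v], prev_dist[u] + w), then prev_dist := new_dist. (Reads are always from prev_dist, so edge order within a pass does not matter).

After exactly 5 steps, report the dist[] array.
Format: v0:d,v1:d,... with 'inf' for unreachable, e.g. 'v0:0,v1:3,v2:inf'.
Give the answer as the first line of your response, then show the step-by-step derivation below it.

v0:29,v1:21,v2:inf,v3:43,v4:54,v5:0,v6:inf,v7:35,v8:17

step 1: dist = v0:inf,v1:inf,v2:inf,v3:inf,v4:inf,v5:0,v6:inf,v7:inf,v8:17
step 2: dist = v0:inf,v1:21,v2:inf,v3:inf,v4:inf,v5:0,v6:inf,v7:35,v8:17
step 3: dist = v0:29,v1:21,v2:inf,v3:43,v4:inf,v5:0,v6:inf,v7:35,v8:17
step 4: dist = v0:29,v1:21,v2:inf,v3:43,v4:54,v5:0,v6:inf,v7:35,v8:17
step 5: dist = v0:29,v1:21,v2:inf,v3:43,v4:54,v5:0,v6:inf,v7:35,v8:17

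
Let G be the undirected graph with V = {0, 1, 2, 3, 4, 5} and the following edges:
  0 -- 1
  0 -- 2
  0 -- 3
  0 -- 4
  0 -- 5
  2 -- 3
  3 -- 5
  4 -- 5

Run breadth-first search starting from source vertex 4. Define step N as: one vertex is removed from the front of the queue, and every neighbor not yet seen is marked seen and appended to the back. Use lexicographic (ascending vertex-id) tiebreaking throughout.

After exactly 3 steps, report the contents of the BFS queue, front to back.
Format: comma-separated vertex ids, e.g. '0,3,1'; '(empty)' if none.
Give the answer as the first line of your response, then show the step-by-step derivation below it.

1,2,3

step 1: dequeue 4; queue=[0,5]; order=4
step 2: dequeue 0; queue=[5,1,2,3]; order=4,0
step 3: dequeue 5; queue=[1,2,3]; order=4,0,5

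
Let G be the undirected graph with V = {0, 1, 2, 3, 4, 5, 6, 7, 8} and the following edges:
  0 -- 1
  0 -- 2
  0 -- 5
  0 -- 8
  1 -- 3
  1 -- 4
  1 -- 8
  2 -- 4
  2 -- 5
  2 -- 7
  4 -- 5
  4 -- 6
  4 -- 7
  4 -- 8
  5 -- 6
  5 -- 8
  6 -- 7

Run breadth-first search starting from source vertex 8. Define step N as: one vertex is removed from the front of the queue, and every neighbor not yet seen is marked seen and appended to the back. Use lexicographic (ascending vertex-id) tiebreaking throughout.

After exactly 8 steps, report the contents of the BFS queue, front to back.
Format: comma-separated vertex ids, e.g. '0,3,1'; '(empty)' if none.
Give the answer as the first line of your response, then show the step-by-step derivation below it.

7

step 1: dequeue 8; queue=[0,1,4,5]; order=8
step 2: dequeue 0; queue=[1,4,5,2]; order=8,0
step 3: dequeue 1; queue=[4,5,2,3]; order=8,0,1
step 4: dequeue 4; queue=[5,2,3,6,7]; order=8,0,1,4
step 5: dequeue 5; queue=[2,3,6,7]; order=8,0,1,4,5
step 6: dequeue 2; queue=[3,6,7]; order=8,0,1,4,5,2
step 7: dequeue 3; queue=[6,7]; order=8,0,1,4,5,2,3
step 8: dequeue 6; queue=[7]; order=8,0,1,4,5,2,3,6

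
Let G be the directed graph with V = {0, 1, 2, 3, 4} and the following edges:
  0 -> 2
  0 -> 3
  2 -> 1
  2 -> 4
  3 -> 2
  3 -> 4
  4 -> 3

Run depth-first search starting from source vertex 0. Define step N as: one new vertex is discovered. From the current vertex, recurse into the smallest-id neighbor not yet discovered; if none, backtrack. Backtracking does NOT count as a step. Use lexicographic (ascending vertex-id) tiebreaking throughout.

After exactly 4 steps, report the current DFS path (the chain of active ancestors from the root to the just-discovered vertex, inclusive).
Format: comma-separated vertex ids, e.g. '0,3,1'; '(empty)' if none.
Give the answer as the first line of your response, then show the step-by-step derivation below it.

0,2,4

step 1: discover 0; path=0; order=0
step 2: discover 2; path=0>2; order=0,2
step 3: discover 1; path=0>2>1; order=0,2,1
step 4: discover 4; path=0>2>4; order=0,2,1,4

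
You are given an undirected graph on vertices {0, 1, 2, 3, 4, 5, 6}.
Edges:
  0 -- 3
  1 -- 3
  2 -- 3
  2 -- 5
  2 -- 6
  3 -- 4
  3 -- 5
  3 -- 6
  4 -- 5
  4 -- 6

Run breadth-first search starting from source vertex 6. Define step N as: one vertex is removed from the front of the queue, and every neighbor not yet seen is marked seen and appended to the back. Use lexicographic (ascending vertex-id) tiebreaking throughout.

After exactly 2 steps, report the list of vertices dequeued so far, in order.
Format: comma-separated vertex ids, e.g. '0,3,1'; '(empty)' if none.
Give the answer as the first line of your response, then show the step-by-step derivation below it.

6,2

step 1: dequeue 6; queue=[2,3,4]; order=6
step 2: dequeue 2; queue=[3,4,5]; order=6,2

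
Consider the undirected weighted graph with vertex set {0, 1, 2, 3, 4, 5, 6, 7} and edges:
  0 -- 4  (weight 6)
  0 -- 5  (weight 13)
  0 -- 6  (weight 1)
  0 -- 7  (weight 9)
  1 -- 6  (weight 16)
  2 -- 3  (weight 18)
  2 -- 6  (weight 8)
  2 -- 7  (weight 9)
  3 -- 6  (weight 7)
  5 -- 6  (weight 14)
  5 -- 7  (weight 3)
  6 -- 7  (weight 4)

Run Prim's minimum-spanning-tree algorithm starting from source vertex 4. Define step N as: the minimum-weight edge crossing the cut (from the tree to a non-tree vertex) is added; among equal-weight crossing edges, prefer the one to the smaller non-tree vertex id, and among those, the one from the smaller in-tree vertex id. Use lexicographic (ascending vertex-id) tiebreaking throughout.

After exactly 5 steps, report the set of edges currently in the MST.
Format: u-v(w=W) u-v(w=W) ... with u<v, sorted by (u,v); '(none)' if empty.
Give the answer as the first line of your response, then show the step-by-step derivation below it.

0-4(w=6) 0-6(w=1) 3-6(w=7) 5-7(w=3) 6-7(w=4)

step 1: add edge 0-4 (w=6); MST = {0-4(w=6)}
step 2: add edge 0-6 (w=1); MST = {0-4(w=6) 0-6(w=1)}
step 3: add edge 6-7 (w=4); MST = {0-4(w=6) 0-6(w=1) 6-7(w=4)}
step 4: add edge 5-7 (w=3); MST = {0-4(w=6) 0-6(w=1) 5-7(w=3) 6-7(w=4)}
step 5: add edge 3-6 (w=7); MST = {0-4(w=6) 0-6(w=1) 3-6(w=7) 5-7(w=3) 6-7(w=4)}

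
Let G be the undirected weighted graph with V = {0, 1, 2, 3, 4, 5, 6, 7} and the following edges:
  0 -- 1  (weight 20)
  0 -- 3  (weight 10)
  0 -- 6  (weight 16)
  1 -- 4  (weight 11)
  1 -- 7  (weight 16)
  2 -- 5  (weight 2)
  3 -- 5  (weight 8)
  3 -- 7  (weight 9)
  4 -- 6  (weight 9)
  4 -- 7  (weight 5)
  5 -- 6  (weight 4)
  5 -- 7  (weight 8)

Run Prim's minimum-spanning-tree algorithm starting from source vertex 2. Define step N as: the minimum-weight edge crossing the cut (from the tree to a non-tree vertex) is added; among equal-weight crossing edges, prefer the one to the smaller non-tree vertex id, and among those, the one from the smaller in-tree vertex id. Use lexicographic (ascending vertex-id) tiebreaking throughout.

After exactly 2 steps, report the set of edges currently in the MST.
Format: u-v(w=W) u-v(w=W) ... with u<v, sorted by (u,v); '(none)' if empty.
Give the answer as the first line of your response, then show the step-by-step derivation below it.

2-5(w=2) 5-6(w=4)

step 1: add edge 2-5 (w=2); MST = {2-5(w=2)}
step 2: add edge 5-6 (w=4); MST = {2-5(w=2) 5-6(w=4)}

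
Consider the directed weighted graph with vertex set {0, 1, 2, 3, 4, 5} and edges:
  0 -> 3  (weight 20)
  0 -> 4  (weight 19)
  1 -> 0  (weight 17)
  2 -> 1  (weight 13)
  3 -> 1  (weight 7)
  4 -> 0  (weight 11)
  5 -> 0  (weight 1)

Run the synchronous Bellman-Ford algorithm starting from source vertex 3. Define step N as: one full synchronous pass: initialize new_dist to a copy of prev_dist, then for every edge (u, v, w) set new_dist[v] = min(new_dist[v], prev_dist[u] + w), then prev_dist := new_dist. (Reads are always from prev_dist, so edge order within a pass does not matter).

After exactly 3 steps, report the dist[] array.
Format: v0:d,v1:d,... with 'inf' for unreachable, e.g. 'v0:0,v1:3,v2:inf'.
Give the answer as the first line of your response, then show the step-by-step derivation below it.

v0:24,v1:7,v2:inf,v3:0,v4:43,v5:inf

step 1: dist = v0:inf,v1:7,v2:inf,v3:0,v4:inf,v5:inf
step 2: dist = v0:24,v1:7,v2:inf,v3:0,v4:inf,v5:inf
step 3: dist = v0:24,v1:7,v2:inf,v3:0,v4:43,v5:inf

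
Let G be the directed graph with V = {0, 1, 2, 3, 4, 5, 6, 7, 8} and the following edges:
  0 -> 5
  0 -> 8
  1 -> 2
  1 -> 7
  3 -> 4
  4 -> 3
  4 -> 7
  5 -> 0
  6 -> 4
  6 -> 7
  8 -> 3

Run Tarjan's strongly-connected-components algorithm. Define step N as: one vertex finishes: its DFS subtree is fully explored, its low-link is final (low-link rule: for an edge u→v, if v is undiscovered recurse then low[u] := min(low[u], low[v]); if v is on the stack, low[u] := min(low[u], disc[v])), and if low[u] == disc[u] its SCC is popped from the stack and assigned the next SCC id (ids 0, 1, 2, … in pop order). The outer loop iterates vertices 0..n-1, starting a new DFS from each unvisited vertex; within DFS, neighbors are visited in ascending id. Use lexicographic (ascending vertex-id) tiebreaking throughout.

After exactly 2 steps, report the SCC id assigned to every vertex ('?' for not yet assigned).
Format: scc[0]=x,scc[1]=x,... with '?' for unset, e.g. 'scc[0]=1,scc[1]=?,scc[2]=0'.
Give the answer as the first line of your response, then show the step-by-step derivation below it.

scc[0]=?,scc[1]=?,scc[2]=?,scc[3]=?,scc[4]=?,scc[5]=?,scc[6]=?,scc[7]=0,scc[8]=?

step 1: low=(low[0]=0,low[1]=?,low[2]=?,low[3]=?,low[4]=?,low[5]=0,low[6]=?,low[7]=?,low[8]=?); scc=(scc[0]=?,scc[1]=?,scc[2]=?,scc[3]=?,scc[4]=?,scc[5]=?,scc[6]=?,scc[7]=?,scc[8]=?)
step 2: low=(low[0]=0,low[1]=?,low[2]=?,low[3]=3,low[4]=3,low[5]=0,low[6]=?,low[7]=5,low[8]=2); scc=(scc[0]=?,scc[1]=?,scc[2]=?,scc[3]=?,scc[4]=?,scc[5]=?,scc[6]=?,scc[7]=0,scc[8]=?)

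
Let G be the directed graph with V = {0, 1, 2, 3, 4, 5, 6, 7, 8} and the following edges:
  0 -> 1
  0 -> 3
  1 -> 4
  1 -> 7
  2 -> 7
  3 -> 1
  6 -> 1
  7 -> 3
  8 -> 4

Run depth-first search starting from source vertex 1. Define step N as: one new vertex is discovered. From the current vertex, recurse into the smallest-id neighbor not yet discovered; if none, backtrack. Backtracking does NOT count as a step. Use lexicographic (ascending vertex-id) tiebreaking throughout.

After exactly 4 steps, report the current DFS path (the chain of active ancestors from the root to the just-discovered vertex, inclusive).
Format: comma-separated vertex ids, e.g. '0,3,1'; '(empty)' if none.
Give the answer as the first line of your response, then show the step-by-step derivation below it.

1,7,3

step 1: discover 1; path=1; order=1
step 2: discover 4; path=1>4; order=1,4
step 3: discover 7; path=1>7; order=1,4,7
step 4: discover 3; path=1>7>3; order=1,4,7,3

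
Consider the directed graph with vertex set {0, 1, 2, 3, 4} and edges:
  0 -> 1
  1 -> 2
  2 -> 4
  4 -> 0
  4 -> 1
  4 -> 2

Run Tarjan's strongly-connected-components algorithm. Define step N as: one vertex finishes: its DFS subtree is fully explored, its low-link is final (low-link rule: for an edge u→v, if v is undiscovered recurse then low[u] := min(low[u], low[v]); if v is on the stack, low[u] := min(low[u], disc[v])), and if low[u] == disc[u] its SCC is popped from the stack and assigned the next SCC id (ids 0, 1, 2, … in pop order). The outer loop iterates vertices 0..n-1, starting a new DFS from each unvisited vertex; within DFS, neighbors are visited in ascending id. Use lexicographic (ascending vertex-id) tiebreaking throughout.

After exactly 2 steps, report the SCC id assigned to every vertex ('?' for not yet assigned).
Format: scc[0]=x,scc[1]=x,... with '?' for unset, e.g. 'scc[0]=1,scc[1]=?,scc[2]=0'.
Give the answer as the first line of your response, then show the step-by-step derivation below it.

scc[0]=?,scc[1]=?,scc[2]=?,scc[3]=?,scc[4]=?

step 1: low=(low[0]=0,low[1]=1,low[2]=2,low[3]=?,low[4]=0); scc=(scc[0]=?,scc[1]=?,scc[2]=?,scc[3]=?,scc[4]=?)
step 2: low=(low[0]=0,low[1]=1,low[2]=0,low[3]=?,low[4]=0); scc=(scc[0]=?,scc[1]=?,scc[2]=?,scc[3]=?,scc[4]=?)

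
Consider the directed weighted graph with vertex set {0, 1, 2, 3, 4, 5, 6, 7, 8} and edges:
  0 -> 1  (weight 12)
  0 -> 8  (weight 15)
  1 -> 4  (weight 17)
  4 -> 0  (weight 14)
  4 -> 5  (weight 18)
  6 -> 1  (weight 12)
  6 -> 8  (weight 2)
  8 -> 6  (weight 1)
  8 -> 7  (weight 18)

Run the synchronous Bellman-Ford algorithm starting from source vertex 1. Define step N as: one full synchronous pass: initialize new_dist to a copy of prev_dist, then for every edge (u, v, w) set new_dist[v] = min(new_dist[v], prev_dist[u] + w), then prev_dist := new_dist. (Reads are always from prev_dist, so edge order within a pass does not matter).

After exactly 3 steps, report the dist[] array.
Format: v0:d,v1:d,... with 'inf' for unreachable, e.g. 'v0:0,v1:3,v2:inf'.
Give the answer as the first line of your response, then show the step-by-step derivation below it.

v0:31,v1:0,v2:inf,v3:inf,v4:17,v5:35,v6:inf,v7:inf,v8:46

step 1: dist = v0:inf,v1:0,v2:inf,v3:inf,v4:17,v5:inf,v6:inf,v7:inf,v8:inf
step 2: dist = v0:31,v1:0,v2:inf,v3:inf,v4:17,v5:35,v6:inf,v7:inf,v8:inf
step 3: dist = v0:31,v1:0,v2:inf,v3:inf,v4:17,v5:35,v6:inf,v7:inf,v8:46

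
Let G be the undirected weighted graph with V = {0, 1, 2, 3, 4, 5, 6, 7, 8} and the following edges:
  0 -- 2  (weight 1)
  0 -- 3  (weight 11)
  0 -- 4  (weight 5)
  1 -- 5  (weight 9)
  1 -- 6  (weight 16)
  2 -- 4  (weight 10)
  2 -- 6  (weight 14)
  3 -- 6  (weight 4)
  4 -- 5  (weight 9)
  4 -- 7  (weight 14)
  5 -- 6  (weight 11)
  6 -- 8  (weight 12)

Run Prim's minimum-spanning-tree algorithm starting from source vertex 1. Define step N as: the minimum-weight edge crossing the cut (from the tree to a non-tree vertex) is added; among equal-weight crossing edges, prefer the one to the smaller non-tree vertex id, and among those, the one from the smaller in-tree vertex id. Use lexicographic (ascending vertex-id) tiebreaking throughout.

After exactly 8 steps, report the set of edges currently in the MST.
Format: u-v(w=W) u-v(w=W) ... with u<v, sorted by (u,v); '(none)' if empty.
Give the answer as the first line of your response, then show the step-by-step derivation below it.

0-2(w=1) 0-3(w=11) 0-4(w=5) 1-5(w=9) 3-6(w=4) 4-5(w=9) 4-7(w=14) 6-8(w=12)

step 1: add edge 1-5 (w=9); MST = {1-5(w=9)}
step 2: add edge 4-5 (w=9); MST = {1-5(w=9) 4-5(w=9)}
step 3: add edge 0-4 (w=5); MST = {0-4(w=5) 1-5(w=9) 4-5(w=9)}
step 4: add edge 0-2 (w=1); MST = {0-2(w=1) 0-4(w=5) 1-5(w=9) 4-5(w=9)}
step 5: add edge 0-3 (w=11); MST = {0-2(w=1) 0-3(w=11) 0-4(w=5) 1-5(w=9) 4-5(w=9)}
step 6: add edge 3-6 (w=4); MST = {0-2(w=1) 0-3(w=11) 0-4(w=5) 1-5(w=9) 3-6(w=4) 4-5(w=9)}
step 7: add edge 6-8 (w=12); MST = {0-2(w=1) 0-3(w=11) 0-4(w=5) 1-5(w=9) 3-6(w=4) 4-5(w=9) 6-8(w=12)}
step 8: add edge 4-7 (w=14); MST = {0-2(w=1) 0-3(w=11) 0-4(w=5) 1-5(w=9) 3-6(w=4) 4-5(w=9) 4-7(w=14) 6-8(w=12)}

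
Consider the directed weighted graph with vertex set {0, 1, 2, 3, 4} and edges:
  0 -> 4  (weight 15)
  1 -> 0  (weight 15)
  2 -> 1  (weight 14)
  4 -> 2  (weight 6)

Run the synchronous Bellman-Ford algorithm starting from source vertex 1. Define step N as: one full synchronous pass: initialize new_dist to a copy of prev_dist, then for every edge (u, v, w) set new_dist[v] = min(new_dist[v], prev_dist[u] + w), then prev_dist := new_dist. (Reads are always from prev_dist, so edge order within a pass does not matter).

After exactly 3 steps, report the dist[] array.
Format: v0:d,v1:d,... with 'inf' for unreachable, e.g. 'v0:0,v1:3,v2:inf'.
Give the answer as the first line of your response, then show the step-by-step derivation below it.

v0:15,v1:0,v2:36,v3:inf,v4:30

step 1: dist = v0:15,v1:0,v2:inf,v3:inf,v4:inf
step 2: dist = v0:15,v1:0,v2:inf,v3:inf,v4:30
step 3: dist = v0:15,v1:0,v2:36,v3:inf,v4:30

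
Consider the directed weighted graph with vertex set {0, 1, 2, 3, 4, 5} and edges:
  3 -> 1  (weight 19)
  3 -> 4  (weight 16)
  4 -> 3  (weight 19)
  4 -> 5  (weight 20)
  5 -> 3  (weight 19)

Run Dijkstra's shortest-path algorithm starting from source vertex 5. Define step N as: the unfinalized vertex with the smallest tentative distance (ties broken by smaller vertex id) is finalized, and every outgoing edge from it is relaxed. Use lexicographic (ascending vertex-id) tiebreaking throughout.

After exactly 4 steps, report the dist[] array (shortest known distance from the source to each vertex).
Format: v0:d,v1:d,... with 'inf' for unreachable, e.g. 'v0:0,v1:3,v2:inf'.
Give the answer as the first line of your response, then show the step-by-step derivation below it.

v0:inf,v1:38,v2:inf,v3:19,v4:35,v5:0

step 1: dist = v0:inf,v1:inf,v2:inf,v3:19,v4:inf,v5:0
step 2: dist = v0:inf,v1:38,v2:inf,v3:19,v4:35,v5:0
step 3: dist = v0:inf,v1:38,v2:inf,v3:19,v4:35,v5:0
step 4: dist = v0:inf,v1:38,v2:inf,v3:19,v4:35,v5:0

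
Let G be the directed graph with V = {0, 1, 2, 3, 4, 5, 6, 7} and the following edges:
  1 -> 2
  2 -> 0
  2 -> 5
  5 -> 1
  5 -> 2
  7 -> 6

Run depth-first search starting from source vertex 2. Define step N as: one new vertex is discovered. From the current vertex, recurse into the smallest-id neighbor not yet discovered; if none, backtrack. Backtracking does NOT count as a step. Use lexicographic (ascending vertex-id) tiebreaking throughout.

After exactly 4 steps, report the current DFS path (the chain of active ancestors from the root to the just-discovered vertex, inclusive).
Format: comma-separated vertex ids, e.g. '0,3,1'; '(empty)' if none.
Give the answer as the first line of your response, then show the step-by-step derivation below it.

2,5,1

step 1: discover 2; path=2; order=2
step 2: discover 0; path=2>0; order=2,0
step 3: discover 5; path=2>5; order=2,0,5
step 4: discover 1; path=2>5>1; order=2,0,5,1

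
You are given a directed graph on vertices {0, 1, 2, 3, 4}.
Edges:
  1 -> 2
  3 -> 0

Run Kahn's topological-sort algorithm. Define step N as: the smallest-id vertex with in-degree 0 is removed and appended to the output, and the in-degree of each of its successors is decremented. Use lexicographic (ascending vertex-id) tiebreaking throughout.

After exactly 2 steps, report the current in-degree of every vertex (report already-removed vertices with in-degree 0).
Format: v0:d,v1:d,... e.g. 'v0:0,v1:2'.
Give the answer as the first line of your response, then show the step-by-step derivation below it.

v0:1,v1:0,v2:0,v3:0,v4:0

step 1: output 1; order=[1]; indeg=(1,0,0,0,0)
step 2: output 2; order=[1,2]; indeg=(1,0,0,0,0)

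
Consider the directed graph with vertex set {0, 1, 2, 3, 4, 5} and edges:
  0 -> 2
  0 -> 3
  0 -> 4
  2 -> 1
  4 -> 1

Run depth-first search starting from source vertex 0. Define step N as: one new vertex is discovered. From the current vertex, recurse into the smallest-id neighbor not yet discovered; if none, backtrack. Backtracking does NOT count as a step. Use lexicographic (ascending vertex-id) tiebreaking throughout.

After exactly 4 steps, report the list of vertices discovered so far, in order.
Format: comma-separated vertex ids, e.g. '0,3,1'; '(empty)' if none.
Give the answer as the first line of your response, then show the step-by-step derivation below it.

0,2,1,3

step 1: discover 0; path=0; order=0
step 2: discover 2; path=0>2; order=0,2
step 3: discover 1; path=0>2>1; order=0,2,1
step 4: discover 3; path=0>3; order=0,2,1,3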